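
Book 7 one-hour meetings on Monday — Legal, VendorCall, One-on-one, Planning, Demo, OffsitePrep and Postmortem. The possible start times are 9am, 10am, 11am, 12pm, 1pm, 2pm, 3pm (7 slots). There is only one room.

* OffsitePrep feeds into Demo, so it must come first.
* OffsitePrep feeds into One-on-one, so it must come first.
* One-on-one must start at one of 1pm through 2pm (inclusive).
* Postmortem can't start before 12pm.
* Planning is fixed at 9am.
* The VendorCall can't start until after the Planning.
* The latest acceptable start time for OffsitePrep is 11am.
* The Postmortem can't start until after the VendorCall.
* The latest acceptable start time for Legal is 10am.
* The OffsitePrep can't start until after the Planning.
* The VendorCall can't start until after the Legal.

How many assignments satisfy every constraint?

Splitting on VendorCall: it can be 12pm (4), 1pm (1), 2pm (1). Listing each branch's schedules as (Legal, One-on-one, Planning, Demo, OffsitePrep, Postmortem):
VendorCall=12pm: (10am,1pm,9am,2pm,11am,3pm) (10am,1pm,9am,3pm,11am,2pm) (10am,2pm,9am,1pm,11am,3pm) (10am,2pm,9am,3pm,11am,1pm) — 4.
VendorCall=1pm: (10am,2pm,9am,12pm,11am,3pm) — 1.
VendorCall=2pm: (10am,1pm,9am,12pm,11am,3pm) — 1.
Summing: 4 + 1 + 1 = 6.

6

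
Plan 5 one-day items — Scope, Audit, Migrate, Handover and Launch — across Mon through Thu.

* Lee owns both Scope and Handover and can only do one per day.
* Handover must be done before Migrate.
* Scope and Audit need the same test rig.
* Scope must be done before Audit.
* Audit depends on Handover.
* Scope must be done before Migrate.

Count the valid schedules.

Splitting on Scope: it can be Mon (20), Tue (20), Wed (8). Listing each branch's schedules as (Audit, Migrate, Handover, Launch):
Scope=Mon: (Wed,Wed,Tue,Mon) (Wed,Wed,Tue,Tue) (Wed,Wed,Tue,Wed) (Wed,Wed,Tue,Thu) (Wed,Thu,Tue,Mon) (Wed,Thu,Tue,Tue) (Wed,Thu,Tue,Wed) (Wed,Thu,Tue,Thu) (Thu,Wed,Tue,Mon) (Thu,Wed,Tue,Tue) (Thu,Wed,Tue,Wed) (Thu,Wed,Tue,Thu) (Thu,Thu,Tue,Mon) (Thu,Thu,Tue,Tue) (Thu,Thu,Tue,Wed) (Thu,Thu,Tue,Thu) (Thu,Thu,Wed,Mon) (Thu,Thu,Wed,Tue) (Thu,Thu,Wed,Wed) (Thu,Thu,Wed,Thu) — 20.
Scope=Tue: (Wed,Wed,Mon,Mon) (Wed,Wed,Mon,Tue) (Wed,Wed,Mon,Wed) (Wed,Wed,Mon,Thu) (Wed,Thu,Mon,Mon) (Wed,Thu,Mon,Tue) (Wed,Thu,Mon,Wed) (Wed,Thu,Mon,Thu) (Thu,Wed,Mon,Mon) (Thu,Wed,Mon,Tue) (Thu,Wed,Mon,Wed) (Thu,Wed,Mon,Thu) (Thu,Thu,Mon,Mon) (Thu,Thu,Mon,Tue) (Thu,Thu,Mon,Wed) (Thu,Thu,Mon,Thu) (Thu,Thu,Wed,Mon) (Thu,Thu,Wed,Tue) (Thu,Thu,Wed,Wed) (Thu,Thu,Wed,Thu) — 20.
Scope=Wed: (Thu,Thu,Mon,Mon) (Thu,Thu,Mon,Tue) (Thu,Thu,Mon,Wed) (Thu,Thu,Mon,Thu) (Thu,Thu,Tue,Mon) (Thu,Thu,Tue,Tue) (Thu,Thu,Tue,Wed) (Thu,Thu,Tue,Thu) — 8.
Summing: 20 + 20 + 8 = 48.

48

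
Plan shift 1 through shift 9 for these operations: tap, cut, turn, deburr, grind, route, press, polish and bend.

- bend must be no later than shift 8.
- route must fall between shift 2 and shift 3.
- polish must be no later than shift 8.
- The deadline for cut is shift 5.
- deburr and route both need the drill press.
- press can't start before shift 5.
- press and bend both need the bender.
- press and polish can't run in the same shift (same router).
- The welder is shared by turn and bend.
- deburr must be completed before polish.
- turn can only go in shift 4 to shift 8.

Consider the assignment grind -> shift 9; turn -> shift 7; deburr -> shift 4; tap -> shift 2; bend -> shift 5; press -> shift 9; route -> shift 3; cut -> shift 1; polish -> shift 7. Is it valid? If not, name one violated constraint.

Valid

deburr and route both need the drill press — holds.
bend must be no later than shift 8 — holds.
press and bend both need the bender — holds.
The welder is shared by turn and bend — holds.
The deadline for cut is shift 5 — holds.
press and polish can't run in the same shift (same router) — holds.
turn can only go in shift 4 to shift 8 — holds.
deburr must be completed before polish — holds.
route must fall between shift 2 and shift 3 — holds.
press can't start before shift 5 — holds.
polish must be no later than shift 8 — holds.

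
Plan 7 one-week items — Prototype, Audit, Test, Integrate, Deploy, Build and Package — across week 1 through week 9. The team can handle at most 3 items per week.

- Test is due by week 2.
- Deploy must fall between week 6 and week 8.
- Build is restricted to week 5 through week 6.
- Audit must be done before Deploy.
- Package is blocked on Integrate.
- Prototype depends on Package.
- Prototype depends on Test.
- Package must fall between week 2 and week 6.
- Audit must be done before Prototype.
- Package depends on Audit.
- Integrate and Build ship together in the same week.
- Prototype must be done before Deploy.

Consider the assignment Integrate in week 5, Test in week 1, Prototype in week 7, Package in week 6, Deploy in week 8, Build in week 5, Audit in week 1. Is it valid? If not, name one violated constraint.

Valid

Prototype depends on Package — holds.
Audit must be done before Prototype — holds.
Package must fall between week 2 and week 6 — holds.
Integrate and Build ship together in the same week — holds.
Package depends on Audit — holds.
The team can handle at most 3 items per week — holds.
Prototype depends on Test — holds.
Audit must be done before Deploy — holds.
Test is due by week 2 — holds.
Deploy must fall between week 6 and week 8 — holds.
Package is blocked on Integrate — holds.
Prototype must be done before Deploy — holds.
Build is restricted to week 5 through week 6 — holds.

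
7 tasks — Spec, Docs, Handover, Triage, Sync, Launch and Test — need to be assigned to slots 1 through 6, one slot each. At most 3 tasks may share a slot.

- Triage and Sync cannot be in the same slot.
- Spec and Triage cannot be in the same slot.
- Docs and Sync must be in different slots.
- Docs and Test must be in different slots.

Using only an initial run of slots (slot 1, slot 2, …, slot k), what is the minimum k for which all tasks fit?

With at most 3 per slot and 7 tasks, at least 3 slots are needed.
3 works (last occupied slot: 3): for example Spec=1, Docs=1, Triage=2, Launch=2, Sync=3, Test=2, Handover=1.

3 slots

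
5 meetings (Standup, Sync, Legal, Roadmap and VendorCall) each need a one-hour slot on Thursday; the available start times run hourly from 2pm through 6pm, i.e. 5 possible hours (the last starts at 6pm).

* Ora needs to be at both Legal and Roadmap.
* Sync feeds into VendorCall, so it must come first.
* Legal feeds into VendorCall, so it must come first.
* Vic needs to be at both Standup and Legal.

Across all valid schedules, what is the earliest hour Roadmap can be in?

2pm

Roadmap at 2pm is achievable: VendorCall -> 4pm; Sync -> 2pm; Legal -> 3pm; Roadmap -> 2pm; Standup -> 2pm.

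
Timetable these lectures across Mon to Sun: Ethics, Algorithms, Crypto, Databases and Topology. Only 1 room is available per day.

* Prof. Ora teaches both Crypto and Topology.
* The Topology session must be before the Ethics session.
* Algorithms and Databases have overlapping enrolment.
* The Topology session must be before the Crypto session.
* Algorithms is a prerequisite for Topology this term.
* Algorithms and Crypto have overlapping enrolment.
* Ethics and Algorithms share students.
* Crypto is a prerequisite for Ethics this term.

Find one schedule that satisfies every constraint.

Crypto in Wed, Topology in Tue, Algorithms in Mon, Ethics in Thu, Databases in Fri

Checking: Topology(Tue) before Ethics(Thu); Crypto(Wed) before Ethics(Thu); Topology(Tue) before Crypto(Wed); Algorithms(Mon) before Topology(Tue); Crypto(Wed) != Topology(Tue); Algorithms(Mon) != Crypto(Wed); Ethics(Thu) != Algorithms(Mon); Algorithms(Mon) != Databases(Fri); max 1 per day (cap 1).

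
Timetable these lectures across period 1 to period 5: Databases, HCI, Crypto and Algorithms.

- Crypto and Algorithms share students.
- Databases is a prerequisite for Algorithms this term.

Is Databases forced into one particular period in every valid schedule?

Databases can be period 1 (e.g. Databases -> period 1, Crypto -> period 1, HCI -> period 1, Algorithms -> period 2) or period 2 (e.g. HCI -> period 1; Databases -> period 2; Algorithms -> period 3; Crypto -> period 1).

No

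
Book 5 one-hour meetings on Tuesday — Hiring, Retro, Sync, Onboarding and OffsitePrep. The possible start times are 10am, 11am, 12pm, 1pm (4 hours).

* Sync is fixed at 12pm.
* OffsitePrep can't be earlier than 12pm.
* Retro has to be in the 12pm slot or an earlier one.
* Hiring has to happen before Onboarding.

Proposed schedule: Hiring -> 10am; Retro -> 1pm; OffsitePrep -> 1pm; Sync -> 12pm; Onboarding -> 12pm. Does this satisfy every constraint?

Sync is fixed at 12pm — holds.
Hiring has to happen before Onboarding — holds.
OffsitePrep can't be earlier than 12pm — holds.
Retro has to be in the 12pm slot or an earlier one — violated.

Invalid. Retro has to be in the 12pm slot or an earlier one.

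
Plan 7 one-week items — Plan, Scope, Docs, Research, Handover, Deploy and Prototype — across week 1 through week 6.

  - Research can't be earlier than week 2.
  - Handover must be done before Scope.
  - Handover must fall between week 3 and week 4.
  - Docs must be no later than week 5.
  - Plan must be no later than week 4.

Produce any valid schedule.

Plan in week 1, Deploy in week 1, Docs in week 1, Research in week 2, Prototype in week 1, Handover in week 3, Scope in week 4

Checking: Handover(week 3) before Scope(week 4); Handover=week 3 in [week 3,week 4]; Plan=week 1 in [week 1,week 4]; Research=week 2 in [week 2,week 6]; Docs=week 1 in [week 1,week 5].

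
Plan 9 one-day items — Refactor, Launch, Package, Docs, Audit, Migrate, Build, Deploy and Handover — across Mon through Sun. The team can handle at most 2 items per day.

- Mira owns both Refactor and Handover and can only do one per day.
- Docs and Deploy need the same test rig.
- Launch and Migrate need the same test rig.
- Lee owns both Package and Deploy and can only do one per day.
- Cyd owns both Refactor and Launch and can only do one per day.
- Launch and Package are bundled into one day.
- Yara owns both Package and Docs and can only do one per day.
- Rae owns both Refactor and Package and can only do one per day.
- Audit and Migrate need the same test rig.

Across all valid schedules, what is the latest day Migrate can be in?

Migrate at Sun is achievable: Deploy=Thu; Handover=Thu; Migrate=Sun; Package=Tue; Build=Wed; Launch=Tue; Audit=Wed; Refactor=Mon; Docs=Mon.

Sun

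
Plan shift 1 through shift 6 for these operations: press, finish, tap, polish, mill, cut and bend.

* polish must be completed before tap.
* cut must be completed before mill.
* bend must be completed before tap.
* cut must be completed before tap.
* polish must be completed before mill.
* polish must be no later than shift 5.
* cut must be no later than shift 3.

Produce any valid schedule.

mill=shift 2, cut=shift 1, bend=shift 1, tap=shift 2, polish=shift 1, press=shift 1, finish=shift 1

Checking: polish(shift 1) before tap(shift 2); polish(shift 1) before mill(shift 2); cut(shift 1) before tap(shift 2); cut(shift 1) before mill(shift 2); bend(shift 1) before tap(shift 2); polish=shift 1 in [shift 1,shift 5]; cut=shift 1 in [shift 1,shift 3].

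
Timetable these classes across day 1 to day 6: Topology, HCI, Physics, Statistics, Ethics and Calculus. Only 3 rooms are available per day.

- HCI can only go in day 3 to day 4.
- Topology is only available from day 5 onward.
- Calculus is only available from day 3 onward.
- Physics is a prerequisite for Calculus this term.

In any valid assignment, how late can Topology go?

day 6

Topology is available from day 5.
Topology at day 6 is achievable: Calculus -> day 3; HCI -> day 3; Physics -> day 1; Ethics -> day 1; Topology -> day 6; Statistics -> day 1.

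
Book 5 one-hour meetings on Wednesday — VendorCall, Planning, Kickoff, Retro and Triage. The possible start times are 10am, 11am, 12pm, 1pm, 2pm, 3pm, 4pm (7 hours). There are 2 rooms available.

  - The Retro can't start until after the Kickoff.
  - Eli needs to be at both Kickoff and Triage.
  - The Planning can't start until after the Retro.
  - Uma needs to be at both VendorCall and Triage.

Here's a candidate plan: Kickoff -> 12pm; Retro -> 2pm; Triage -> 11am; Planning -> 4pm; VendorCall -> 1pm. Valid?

Yes

Uma needs to be at both VendorCall and Triage — holds.
There are 2 rooms available — holds.
The Planning can't start until after the Retro — holds.
The Retro can't start until after the Kickoff — holds.
Eli needs to be at both Kickoff and Triage — holds.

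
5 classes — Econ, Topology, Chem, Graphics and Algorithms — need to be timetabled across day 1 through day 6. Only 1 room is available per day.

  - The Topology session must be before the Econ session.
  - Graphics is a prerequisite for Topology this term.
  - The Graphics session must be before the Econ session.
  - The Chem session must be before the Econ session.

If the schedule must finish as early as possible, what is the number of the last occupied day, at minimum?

5

The precedence chain requires at least 3 distinct days.
With at most 1 per day and 5 classes, at least 5 days are needed.
5 works (last occupied day: day 5): for example Algorithms=day 5; Chem=day 3; Econ=day 4; Graphics=day 1; Topology=day 2.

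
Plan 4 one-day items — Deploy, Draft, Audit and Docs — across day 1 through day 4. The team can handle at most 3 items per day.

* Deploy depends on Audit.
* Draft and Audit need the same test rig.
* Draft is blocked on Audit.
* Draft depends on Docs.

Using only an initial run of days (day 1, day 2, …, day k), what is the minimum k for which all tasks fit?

2 days

The precedence chain requires at least 2 distinct days.
With at most 3 per day and 4 tasks, at least 2 days are needed.
2 works (last occupied day: day 2): for example Deploy -> day 2, Draft -> day 2, Audit -> day 1, Docs -> day 1.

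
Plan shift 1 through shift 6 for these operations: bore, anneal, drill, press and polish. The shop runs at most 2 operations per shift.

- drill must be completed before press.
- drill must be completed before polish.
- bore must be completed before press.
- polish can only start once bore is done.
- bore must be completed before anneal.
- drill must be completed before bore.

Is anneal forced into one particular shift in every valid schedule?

No

anneal can be shift 3 (e.g. press -> shift 3; drill -> shift 1; bore -> shift 2; anneal -> shift 3; polish -> shift 4) or shift 4 (e.g. anneal in shift 4, bore in shift 2, polish in shift 3, press in shift 3, drill in shift 1).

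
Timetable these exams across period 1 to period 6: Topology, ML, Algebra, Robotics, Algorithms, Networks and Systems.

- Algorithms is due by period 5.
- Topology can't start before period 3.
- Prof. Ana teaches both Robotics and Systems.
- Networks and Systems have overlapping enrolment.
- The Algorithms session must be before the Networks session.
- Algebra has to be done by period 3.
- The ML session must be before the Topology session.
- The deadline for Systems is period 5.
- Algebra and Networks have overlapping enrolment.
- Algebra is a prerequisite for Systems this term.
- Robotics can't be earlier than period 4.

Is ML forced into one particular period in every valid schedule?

No

ML can be period 1 (e.g. Networks=period 3, ML=period 1, Algorithms=period 1, Algebra=period 1, Robotics=period 4, Systems=period 2, Topology=period 3) or period 2 (e.g. ML in period 2, Robotics in period 4, Topology in period 3, Algorithms in period 1, Algebra in period 1, Networks in period 3, Systems in period 2).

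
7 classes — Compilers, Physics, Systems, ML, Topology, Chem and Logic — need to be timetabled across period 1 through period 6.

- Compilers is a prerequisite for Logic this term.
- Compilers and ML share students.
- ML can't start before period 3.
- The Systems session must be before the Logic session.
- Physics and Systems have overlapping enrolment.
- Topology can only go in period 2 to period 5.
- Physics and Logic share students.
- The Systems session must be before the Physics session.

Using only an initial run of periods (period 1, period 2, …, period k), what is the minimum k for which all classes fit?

The precedence chain requires at least 2 distinct periods.
ML can't be placed before period 3, so the schedule must run through at least period 3.
3 works (last occupied period: period 3): for example Chem=period 1, Topology=period 2, Physics=period 3, Systems=period 1, Logic=period 2, Compilers=period 1, ML=period 3.

3 periods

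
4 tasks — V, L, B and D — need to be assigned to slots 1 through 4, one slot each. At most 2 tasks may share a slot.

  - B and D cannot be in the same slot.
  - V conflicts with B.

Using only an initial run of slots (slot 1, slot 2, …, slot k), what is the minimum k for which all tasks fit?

With at most 2 per slot and 4 tasks, at least 2 slots are needed.
2 works (last occupied slot: 2): for example B=2; L=2; D=1; V=1.

2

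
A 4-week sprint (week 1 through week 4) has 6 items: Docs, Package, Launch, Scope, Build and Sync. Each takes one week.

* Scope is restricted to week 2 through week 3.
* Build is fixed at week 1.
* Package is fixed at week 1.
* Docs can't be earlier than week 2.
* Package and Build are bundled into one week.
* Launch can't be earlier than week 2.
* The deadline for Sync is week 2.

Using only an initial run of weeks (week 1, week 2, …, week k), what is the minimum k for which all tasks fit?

2

Docs can't be placed before week 2, so the schedule must run through at least week 2.
2 works (last occupied week: week 2): for example Scope=week 2, Build=week 1, Package=week 1, Launch=week 2, Docs=week 2, Sync=week 1.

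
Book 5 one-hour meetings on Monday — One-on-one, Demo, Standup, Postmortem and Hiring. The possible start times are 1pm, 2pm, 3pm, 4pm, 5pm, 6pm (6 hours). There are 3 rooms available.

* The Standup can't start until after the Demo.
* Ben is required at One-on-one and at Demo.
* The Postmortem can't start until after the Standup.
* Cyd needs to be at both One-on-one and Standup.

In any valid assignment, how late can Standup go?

5pm

Precedence pushes Standup to at least 2pm; downstream work caps Standup at 5pm.
Standup at 5pm is achievable: Standup -> 5pm, Demo -> 1pm, One-on-one -> 2pm, Hiring -> 1pm, Postmortem -> 6pm.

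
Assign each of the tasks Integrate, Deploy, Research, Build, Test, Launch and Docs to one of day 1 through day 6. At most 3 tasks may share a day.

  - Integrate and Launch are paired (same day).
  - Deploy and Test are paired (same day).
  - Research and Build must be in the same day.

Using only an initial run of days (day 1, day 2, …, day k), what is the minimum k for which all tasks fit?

With at most 3 per day and 7 tasks, at least 3 days are needed.
3 works (last occupied day: day 3): for example Test in day 2, Deploy in day 2, Build in day 3, Research in day 3, Docs in day 1, Launch in day 1, Integrate in day 1.

3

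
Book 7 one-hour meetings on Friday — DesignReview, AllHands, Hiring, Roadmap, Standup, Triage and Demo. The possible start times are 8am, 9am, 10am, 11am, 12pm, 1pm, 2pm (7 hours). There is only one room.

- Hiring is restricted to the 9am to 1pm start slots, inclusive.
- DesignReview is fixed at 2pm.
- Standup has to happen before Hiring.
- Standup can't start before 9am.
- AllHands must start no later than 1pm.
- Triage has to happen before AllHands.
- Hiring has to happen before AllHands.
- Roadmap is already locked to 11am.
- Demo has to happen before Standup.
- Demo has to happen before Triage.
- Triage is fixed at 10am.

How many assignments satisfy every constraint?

1

Enumerating: Triage=10am, Standup=9am, Demo=8am, DesignReview=2pm, AllHands=1pm, Hiring=12pm, Roadmap=11am.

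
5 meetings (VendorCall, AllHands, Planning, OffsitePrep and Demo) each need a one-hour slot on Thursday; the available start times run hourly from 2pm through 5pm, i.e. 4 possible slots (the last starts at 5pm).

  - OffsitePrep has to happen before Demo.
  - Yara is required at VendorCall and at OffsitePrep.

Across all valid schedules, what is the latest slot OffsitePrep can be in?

4pm

Downstream work caps OffsitePrep at 4pm.
OffsitePrep at 4pm is achievable: AllHands=2pm; VendorCall=2pm; Demo=5pm; OffsitePrep=4pm; Planning=2pm.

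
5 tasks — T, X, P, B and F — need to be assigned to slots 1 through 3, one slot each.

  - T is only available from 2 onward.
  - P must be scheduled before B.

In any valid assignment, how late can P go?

2

Downstream work caps P at 2.
P at 2 is achievable: P=2; B=3; X=1; F=1; T=2.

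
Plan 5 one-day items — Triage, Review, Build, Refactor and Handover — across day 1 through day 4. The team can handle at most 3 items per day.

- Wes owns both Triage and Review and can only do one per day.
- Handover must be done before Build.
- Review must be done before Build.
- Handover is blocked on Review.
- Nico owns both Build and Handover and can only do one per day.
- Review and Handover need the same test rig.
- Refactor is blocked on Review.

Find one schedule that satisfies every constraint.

Refactor=day 2; Triage=day 2; Build=day 3; Handover=day 2; Review=day 1

Checking: Review(day 1) before Build(day 3); Review(day 1) before Handover(day 2); Review(day 1) before Refactor(day 2); Handover(day 2) before Build(day 3); Triage(day 2) != Review(day 1); Review(day 1) != Handover(day 2); Build(day 3) != Handover(day 2); max 3 per day (cap 3).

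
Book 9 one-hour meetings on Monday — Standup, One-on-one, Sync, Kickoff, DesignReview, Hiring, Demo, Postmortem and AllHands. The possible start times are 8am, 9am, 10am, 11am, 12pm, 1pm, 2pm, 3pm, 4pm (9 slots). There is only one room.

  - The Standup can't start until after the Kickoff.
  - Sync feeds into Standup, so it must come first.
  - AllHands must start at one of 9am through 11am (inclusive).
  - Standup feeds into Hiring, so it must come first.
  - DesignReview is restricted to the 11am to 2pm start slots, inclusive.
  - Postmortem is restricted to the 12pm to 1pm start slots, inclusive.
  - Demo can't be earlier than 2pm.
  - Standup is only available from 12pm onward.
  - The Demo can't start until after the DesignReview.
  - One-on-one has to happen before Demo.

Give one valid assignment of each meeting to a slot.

DesignReview=11am; Kickoff=1pm; Demo=2pm; Hiring=4pm; Standup=3pm; AllHands=9am; Postmortem=12pm; Sync=10am; One-on-one=8am

Checking: One-on-one(8am) before Demo(2pm); DesignReview(11am) before Demo(2pm); Sync(10am) before Standup(3pm); Standup(3pm) before Hiring(4pm); Kickoff(1pm) before Standup(3pm); Postmortem=12pm in [12pm,1pm]; Demo=2pm in [2pm,4pm]; AllHands=9am in [9am,11am]; DesignReview=11am in [11am,2pm]; Standup=3pm in [12pm,4pm]; max 1 per slot (cap 1).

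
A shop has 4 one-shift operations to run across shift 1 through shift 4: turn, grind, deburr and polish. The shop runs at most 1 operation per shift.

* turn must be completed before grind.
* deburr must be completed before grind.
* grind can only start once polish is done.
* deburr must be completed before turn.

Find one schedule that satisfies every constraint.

grind in shift 4; deburr in shift 1; turn in shift 2; polish in shift 3

Checking: polish(shift 3) before grind(shift 4); turn(shift 2) before grind(shift 4); deburr(shift 1) before turn(shift 2); deburr(shift 1) before grind(shift 4); max 1 per shift (cap 1).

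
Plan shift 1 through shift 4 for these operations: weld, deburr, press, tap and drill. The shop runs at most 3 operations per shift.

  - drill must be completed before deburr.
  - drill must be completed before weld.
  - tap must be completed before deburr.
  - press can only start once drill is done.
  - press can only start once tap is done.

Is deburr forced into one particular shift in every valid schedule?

No

deburr can be shift 2 (e.g. press=shift 2; drill=shift 1; tap=shift 1; deburr=shift 2; weld=shift 2) or shift 3 (e.g. weld in shift 2, press in shift 2, tap in shift 1, drill in shift 1, deburr in shift 3).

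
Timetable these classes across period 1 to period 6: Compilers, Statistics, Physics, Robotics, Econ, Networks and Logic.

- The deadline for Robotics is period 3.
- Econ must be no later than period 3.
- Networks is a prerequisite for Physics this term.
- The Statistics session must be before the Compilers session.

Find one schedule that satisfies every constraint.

Physics in period 2; Logic in period 1; Compilers in period 2; Robotics in period 1; Econ in period 1; Networks in period 1; Statistics in period 1

Checking: Statistics(period 1) before Compilers(period 2); Networks(period 1) before Physics(period 2); Econ=period 1 in [period 1,period 3]; Robotics=period 1 in [period 1,period 3].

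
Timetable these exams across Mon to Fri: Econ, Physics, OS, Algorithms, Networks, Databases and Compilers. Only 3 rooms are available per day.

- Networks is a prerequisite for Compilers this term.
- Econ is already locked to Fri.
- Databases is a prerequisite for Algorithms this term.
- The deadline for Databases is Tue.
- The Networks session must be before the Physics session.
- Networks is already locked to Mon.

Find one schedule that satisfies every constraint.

Algorithms -> Tue; OS -> Mon; Networks -> Mon; Physics -> Tue; Compilers -> Tue; Databases -> Mon; Econ -> Fri

Checking: Databases(Mon) before Algorithms(Tue); Networks(Mon) before Physics(Tue); Networks(Mon) before Compilers(Tue); Databases=Mon in [Mon,Tue]; Econ=Fri in [Fri,Fri]; Networks=Mon in [Mon,Mon]; max 3 per day (cap 3).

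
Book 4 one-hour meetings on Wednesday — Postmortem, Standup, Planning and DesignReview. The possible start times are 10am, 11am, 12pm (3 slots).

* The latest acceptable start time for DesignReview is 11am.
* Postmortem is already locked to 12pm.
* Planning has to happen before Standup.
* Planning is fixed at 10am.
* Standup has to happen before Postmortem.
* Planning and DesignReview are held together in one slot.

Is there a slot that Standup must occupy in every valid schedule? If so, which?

11am

Planning is fixed at 10am and must come before Standup, so Standup is at least 11am.
Postmortem is fixed at 12pm and must come after Standup, so Standup is at most 11am.
So Standup must be 11am.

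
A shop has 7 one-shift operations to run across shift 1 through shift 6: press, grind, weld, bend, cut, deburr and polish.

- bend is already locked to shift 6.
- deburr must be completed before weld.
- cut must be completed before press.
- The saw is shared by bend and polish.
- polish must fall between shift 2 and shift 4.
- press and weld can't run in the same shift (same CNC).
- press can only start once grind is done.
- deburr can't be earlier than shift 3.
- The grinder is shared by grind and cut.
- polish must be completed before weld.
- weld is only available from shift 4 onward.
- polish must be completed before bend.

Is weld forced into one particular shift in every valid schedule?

No

weld can be shift 4 (e.g. press -> shift 3; cut -> shift 2; weld -> shift 4; grind -> shift 1; polish -> shift 2; deburr -> shift 3; bend -> shift 6) or shift 5 (e.g. polish=shift 2, press=shift 3, bend=shift 6, weld=shift 5, grind=shift 1, cut=shift 2, deburr=shift 3).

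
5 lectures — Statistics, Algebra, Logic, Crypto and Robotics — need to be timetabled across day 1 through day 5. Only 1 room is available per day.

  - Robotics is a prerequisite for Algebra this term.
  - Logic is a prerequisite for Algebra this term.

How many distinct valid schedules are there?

40

Splitting on Statistics: it can be day 1 (8), day 2 (8), day 3 (8), day 4 (8), day 5 (8). Listing each branch's schedules as (Algebra, Logic, Crypto, Robotics) by day number:
Statistics=day 1: (4,2,5,3) (4,3,5,2) (5,2,3,4) (5,2,4,3) (5,3,2,4) (5,3,4,2) (5,4,2,3) (5,4,3,2) — 8.
Statistics=day 2: (4,1,5,3) (4,3,5,1) (5,1,3,4) (5,1,4,3) (5,3,1,4) (5,3,4,1) (5,4,1,3) (5,4,3,1) — 8.
Statistics=day 3: (4,1,5,2) (4,2,5,1) (5,1,2,4) (5,1,4,2) (5,2,1,4) (5,2,4,1) (5,4,1,2) (5,4,2,1) — 8.
Statistics=day 4: (3,1,5,2) (3,2,5,1) (5,1,2,3) (5,1,3,2) (5,2,1,3) (5,2,3,1) (5,3,1,2) (5,3,2,1) — 8.
Statistics=day 5: (3,1,4,2) (3,2,4,1) (4,1,2,3) (4,1,3,2) (4,2,1,3) (4,2,3,1) (4,3,1,2) (4,3,2,1) — 8.
Summing: 8 + 8 + 8 + 8 + 8 = 40.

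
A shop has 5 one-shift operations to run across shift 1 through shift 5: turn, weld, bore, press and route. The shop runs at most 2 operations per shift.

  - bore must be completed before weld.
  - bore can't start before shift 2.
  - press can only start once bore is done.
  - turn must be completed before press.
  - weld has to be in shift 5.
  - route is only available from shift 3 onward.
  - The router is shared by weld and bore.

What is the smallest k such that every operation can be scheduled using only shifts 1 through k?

5 shifts

The precedence chain requires at least 2 distinct shifts.
With at most 2 per shift and 5 operations, at least 3 shifts are needed.
weld can't be placed before shift 5, so the schedule must run through at least shift 5.
5 works (last occupied shift: shift 5): for example turn=shift 1, route=shift 3, press=shift 3, weld=shift 5, bore=shift 2.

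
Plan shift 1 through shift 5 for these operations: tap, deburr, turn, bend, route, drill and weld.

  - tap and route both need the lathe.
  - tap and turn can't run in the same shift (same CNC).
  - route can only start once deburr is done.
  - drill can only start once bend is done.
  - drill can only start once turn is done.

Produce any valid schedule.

route in shift 2; drill in shift 2; bend in shift 1; deburr in shift 1; turn in shift 1; tap in shift 3; weld in shift 1

Checking: turn(shift 1) before drill(shift 2); deburr(shift 1) before route(shift 2); bend(shift 1) before drill(shift 2); tap(shift 3) != route(shift 2); tap(shift 3) != turn(shift 1).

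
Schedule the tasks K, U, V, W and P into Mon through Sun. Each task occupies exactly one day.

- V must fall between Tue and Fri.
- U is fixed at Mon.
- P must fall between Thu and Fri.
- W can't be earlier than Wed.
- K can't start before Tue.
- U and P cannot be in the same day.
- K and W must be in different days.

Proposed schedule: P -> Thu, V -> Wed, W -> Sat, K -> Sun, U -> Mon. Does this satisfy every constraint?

K can't start before Tue — holds.
V must fall between Tue and Fri — holds.
P must fall between Thu and Fri — holds.
W can't be earlier than Wed — holds.
U is fixed at Mon — holds.
U and P cannot be in the same day — holds.
K and W must be in different days — holds.

Yes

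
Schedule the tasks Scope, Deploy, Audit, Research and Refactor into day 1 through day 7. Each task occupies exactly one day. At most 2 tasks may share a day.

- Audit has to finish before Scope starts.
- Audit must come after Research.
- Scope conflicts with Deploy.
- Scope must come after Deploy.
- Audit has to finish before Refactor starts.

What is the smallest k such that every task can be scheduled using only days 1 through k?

3 days

The precedence chain requires at least 3 distinct days.
With at most 2 per day and 5 tasks, at least 3 days are needed.
3 works (last occupied day: day 3): for example Refactor -> day 3, Deploy -> day 1, Research -> day 1, Audit -> day 2, Scope -> day 3.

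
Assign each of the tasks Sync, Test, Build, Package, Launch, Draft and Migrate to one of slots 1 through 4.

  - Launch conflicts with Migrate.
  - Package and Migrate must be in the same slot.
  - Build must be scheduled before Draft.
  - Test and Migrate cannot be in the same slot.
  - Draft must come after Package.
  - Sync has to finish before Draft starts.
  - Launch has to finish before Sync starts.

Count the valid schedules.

Splitting on Sync: it can be 2 (24), 3 (36). Listing each branch's schedules as (Test, Build, Package, Launch, Draft, Migrate):
Sync=2: (1,1,2,1,3,2) (1,1,2,1,4,2) (1,1,3,1,4,3) (1,2,2,1,3,2) (1,2,2,1,4,2) (1,2,3,1,4,3) (1,3,2,1,4,2) (1,3,3,1,4,3) (2,1,3,1,4,3) (2,2,3,1,4,3) (2,3,3,1,4,3) (3,1,2,1,3,2) (3,1,2,1,4,2) (3,2,2,1,3,2) (3,2,2,1,4,2) (3,3,2,1,4,2) (4,1,2,1,3,2) (4,1,2,1,4,2) (4,1,3,1,4,3) (4,2,2,1,3,2) (4,2,2,1,4,2) (4,2,3,1,4,3) (4,3,2,1,4,2) (4,3,3,1,4,3) — 24.
Sync=3: (1,1,2,1,4,2) (1,1,3,1,4,3) (1,1,3,2,4,3) (1,2,2,1,4,2) (1,2,3,1,4,3) (1,2,3,2,4,3) (1,3,2,1,4,2) (1,3,3,1,4,3) (1,3,3,2,4,3) (2,1,1,2,4,1) (2,1,3,1,4,3) (2,1,3,2,4,3) (2,2,1,2,4,1) (2,2,3,1,4,3) (2,2,3,2,4,3) (2,3,1,2,4,1) (2,3,3,1,4,3) (2,3,3,2,4,3) (3,1,1,2,4,1) (3,1,2,1,4,2) (3,2,1,2,4,1) (3,2,2,1,4,2) (3,3,1,2,4,1) (3,3,2,1,4,2) (4,1,1,2,4,1) (4,1,2,1,4,2) (4,1,3,1,4,3) (4,1,3,2,4,3) (4,2,1,2,4,1) (4,2,2,1,4,2) (4,2,3,1,4,3) (4,2,3,2,4,3) (4,3,1,2,4,1) (4,3,2,1,4,2) (4,3,3,1,4,3) (4,3,3,2,4,3) — 36.
Summing: 24 + 36 = 60.

60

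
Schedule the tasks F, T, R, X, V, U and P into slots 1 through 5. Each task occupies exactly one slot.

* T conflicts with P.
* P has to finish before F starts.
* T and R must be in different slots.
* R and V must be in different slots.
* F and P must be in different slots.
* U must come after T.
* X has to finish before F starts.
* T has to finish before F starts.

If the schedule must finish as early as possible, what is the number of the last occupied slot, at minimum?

slot 3

The precedence chain requires at least 2 distinct slots.
Could 2 slots be enough, i.e. nothing placed later than 2? No: F must come after P (at 1 or later) → {2}; P must come before F (at 2 or earlier) → {1}; T must come before F (at 2 or earlier) → {1}; P can't share with T (1) → nothing is left.
So 2 slots is not enough.
3 works (last occupied slot: 3): for example V=1, U=2, P=2, F=3, T=1, X=1, R=2.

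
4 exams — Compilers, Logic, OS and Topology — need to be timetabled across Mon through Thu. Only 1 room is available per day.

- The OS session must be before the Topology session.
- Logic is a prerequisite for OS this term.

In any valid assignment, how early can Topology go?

Precedence pushes Topology to at least Wed.
Topology at Wed is achievable: Logic in Mon; OS in Tue; Compilers in Thu; Topology in Wed.

Wed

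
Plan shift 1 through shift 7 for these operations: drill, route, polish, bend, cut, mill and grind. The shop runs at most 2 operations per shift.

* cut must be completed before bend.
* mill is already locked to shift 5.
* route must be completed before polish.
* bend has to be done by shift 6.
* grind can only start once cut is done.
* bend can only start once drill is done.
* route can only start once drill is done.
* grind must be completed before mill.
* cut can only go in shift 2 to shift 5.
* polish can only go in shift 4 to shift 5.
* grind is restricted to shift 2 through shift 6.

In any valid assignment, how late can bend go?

Precedence pushes bend to at least shift 3; bend's own window allows nothing later than shift 6.
bend at shift 6 is achievable: polish -> shift 4; drill -> shift 1; grind -> shift 3; bend -> shift 6; mill -> shift 5; route -> shift 2; cut -> shift 2.

shift 6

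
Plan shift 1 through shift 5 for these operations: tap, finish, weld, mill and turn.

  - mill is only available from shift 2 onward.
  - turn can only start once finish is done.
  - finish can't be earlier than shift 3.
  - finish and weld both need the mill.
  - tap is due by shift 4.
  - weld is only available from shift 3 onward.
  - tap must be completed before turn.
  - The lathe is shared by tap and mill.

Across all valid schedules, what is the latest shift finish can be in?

Finish is available from shift 3; downstream work caps finish at shift 4.
finish at shift 4 is achievable: tap=shift 1; mill=shift 2; turn=shift 5; finish=shift 4; weld=shift 3.

shift 4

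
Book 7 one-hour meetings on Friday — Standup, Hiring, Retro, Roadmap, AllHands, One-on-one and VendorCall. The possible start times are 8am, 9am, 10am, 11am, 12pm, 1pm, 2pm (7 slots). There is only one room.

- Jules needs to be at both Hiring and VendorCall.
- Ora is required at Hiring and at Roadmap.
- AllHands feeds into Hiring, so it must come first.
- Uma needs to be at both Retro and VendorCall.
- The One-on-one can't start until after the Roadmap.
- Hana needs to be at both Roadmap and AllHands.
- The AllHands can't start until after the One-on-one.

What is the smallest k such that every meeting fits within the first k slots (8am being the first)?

The precedence chain requires at least 4 distinct slots.
With at most 1 per slot and 7 meetings, at least 7 slots are needed.
7 works (last occupied slot: 2pm): for example Retro in 1pm, Standup in 12pm, Roadmap in 8am, Hiring in 11am, AllHands in 10am, One-on-one in 9am, VendorCall in 2pm.

7 slots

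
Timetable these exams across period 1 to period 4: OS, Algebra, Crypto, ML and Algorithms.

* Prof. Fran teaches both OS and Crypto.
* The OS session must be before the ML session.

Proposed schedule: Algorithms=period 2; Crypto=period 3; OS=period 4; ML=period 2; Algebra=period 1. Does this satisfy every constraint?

The OS session must be before the ML session — violated.
Prof. Fran teaches both OS and Crypto — holds.

Invalid. The OS session must be before the ML session.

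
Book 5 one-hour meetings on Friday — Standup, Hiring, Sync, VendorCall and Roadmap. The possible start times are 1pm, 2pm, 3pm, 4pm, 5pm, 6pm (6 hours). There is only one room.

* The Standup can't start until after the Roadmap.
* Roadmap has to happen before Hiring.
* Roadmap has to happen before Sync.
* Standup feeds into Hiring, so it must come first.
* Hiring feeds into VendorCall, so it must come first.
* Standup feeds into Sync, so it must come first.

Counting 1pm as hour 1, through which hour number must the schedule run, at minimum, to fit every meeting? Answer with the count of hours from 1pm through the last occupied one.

5

The precedence chain requires at least 4 distinct hours.
With at most 1 per hour and 5 meetings, at least 5 hours are needed.
5 works (last occupied hour: 5pm): for example Roadmap=1pm, Sync=4pm, Standup=2pm, Hiring=3pm, VendorCall=5pm.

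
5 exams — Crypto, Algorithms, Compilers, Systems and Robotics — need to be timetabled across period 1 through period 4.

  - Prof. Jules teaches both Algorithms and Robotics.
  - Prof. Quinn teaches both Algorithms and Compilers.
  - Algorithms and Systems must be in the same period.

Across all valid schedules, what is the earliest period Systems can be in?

period 1

Systems at period 1 is achievable: Compilers -> period 2; Crypto -> period 1; Algorithms -> period 1; Robotics -> period 2; Systems -> period 1.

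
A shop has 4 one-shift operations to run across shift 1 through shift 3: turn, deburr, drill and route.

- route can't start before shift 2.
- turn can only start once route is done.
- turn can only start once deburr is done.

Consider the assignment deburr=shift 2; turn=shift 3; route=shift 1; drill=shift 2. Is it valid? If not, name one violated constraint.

turn can only start once route is done — holds.
turn can only start once deburr is done — holds.
route can't start before shift 2 — violated.

No — it violates: route can't start before shift 2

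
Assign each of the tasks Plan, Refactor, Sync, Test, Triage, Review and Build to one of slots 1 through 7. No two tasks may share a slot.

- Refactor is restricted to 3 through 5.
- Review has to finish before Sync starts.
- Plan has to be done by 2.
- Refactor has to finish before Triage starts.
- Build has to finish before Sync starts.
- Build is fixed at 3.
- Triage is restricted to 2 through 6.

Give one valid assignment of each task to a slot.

Review in 2; Triage in 5; Refactor in 4; Build in 3; Sync in 6; Test in 7; Plan in 1

Checking: Build(3) before Sync(6); Review(2) before Sync(6); Refactor(4) before Triage(5); Triage=5 in [2,6]; Build=3 in [3,3]; Plan=1 in [1,2]; Refactor=4 in [3,5]; max 1 per slot (cap 1).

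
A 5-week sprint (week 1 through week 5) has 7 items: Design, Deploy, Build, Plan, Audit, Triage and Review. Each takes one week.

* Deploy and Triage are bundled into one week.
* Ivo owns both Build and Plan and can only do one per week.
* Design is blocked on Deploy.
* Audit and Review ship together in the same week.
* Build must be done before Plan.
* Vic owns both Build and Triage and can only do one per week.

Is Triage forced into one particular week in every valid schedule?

No

Triage can be week 1 (e.g. Review in week 1, Build in week 2, Deploy in week 1, Triage in week 1, Plan in week 3, Audit in week 1, Design in week 2) or week 2 (e.g. Build=week 1; Audit=week 1; Deploy=week 2; Triage=week 2; Review=week 1; Plan=week 2; Design=week 3).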